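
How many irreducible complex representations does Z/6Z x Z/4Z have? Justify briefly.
24

Solution. The number of irreducible complex representations of a finite group equals its number of conjugacy classes. Z/6Z x Z/4Z is abelian of order 24, so every element is its own conjugacy class: 24 classes, so Z/6Z x Z/4Z (order 24) has exactly 24 irreducible complex representations.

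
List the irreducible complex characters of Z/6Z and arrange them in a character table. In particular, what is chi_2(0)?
Character table of Z/6Z (irreps indexed chi_0,...,chi_5 with chi_k(m) = zeta_6^(k*m), zeta_6 = exp(2*pi*i/6)):
  irrep \ class  {0} (size 1)  {1} (size 1)    {2} (size 1)    {3} (size 1)  {4} (size 1)    {5} (size 1)  
  chi_0          1             1               1               1             1               1             
  chi_1          1             exp(I*pi/3)     exp(2*I*pi/3)   -1            exp(-2*I*pi/3)  exp(-I*pi/3)  
  chi_2          1             exp(2*I*pi/3)   exp(-2*I*pi/3)  1             exp(2*I*pi/3)   exp(-2*I*pi/3)
  chi_3          1             -1              1               -1            1               -1            
  chi_4          1             exp(-2*I*pi/3)  exp(2*I*pi/3)   1             exp(-2*I*pi/3)  exp(2*I*pi/3) 
  chi_5          1             exp(-I*pi/3)    exp(-2*I*pi/3)  -1            exp(2*I*pi/3)   exp(I*pi/3)   

Spot check: chi_2(0) = zeta_6^(2*0) = zeta_6^0 = 1.

Reasoning: Z/6Z is abelian, so all 6 irreducible complex representations are 1-dimensional. They are given by chi_k(m) = zeta_6^(k*m) for k = 0,...,5. Row orthogonality: sum_m chi_k(m) conj(chi_l(m)) = 6 * [k = l].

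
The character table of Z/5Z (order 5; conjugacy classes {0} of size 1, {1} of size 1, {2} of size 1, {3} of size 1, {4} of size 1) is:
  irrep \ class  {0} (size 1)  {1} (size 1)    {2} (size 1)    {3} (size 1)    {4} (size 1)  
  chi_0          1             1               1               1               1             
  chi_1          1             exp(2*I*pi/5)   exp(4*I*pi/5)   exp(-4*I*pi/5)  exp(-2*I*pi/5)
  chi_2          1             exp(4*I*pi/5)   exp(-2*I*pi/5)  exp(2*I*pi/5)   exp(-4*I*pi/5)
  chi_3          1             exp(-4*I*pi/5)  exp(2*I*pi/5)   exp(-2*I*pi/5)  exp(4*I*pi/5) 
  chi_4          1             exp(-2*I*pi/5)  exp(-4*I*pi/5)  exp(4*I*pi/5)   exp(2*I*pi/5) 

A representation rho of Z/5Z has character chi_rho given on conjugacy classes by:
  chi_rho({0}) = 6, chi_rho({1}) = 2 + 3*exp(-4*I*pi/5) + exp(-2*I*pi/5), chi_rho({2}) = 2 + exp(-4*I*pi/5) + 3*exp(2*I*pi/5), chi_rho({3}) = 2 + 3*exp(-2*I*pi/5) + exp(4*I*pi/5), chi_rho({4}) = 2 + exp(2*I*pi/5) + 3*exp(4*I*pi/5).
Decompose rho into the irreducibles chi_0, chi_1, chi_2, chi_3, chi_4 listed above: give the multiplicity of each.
Multiplicities: chi_0: 2, chi_1: 0, chi_2: 0, chi_3: 3, chi_4: 1.

Argument: Use <chi_rho, chi> = (1/|G|) sum_C |C| * chi_rho(C) * conj(chi(C)) with |G| = 5 for each irreducible chi in the table:
  <chi_rho, chi_0> = (1/5)[1*(6)*conj(1) + 1*(2 + 3*exp(-4*I*pi/5) + exp(-2*I*pi/5))*conj(1) + 1*(2 + exp(-4*I*pi/5) + 3*exp(2*I*pi/5))*conj(1) + 1*(2 + 3*exp(-2*I*pi/5) + exp(4*I*pi/5))*conj(1) + 1*(2 + exp(2*I*pi/5) + 3*exp(4*I*pi/5))*conj(1)]
      = (1/5)[(6) + (2 + 3*exp(-4*I*pi/5) + exp(-2*I*pi/5)) + (2 + exp(-4*I*pi/5) + 3*exp(2*I*pi/5)) + (2 + 3*exp(-2*I*pi/5) + exp(4*I*pi/5)) + (2 + exp(2*I*pi/5) + 3*exp(4*I*pi/5))] = 10/5 = 2
  <chi_rho, chi_1> = (1/5)[1*(6)*conj(1) + 1*(2 + 3*exp(-4*I*pi/5) + exp(-2*I*pi/5))*conj(exp(2*I*pi/5)) + 1*(2 + exp(-4*I*pi/5) + 3*exp(2*I*pi/5))*conj(exp(4*I*pi/5)) + 1*(2 + 3*exp(-2*I*pi/5) + exp(4*I*pi/5))*conj(exp(-4*I*pi/5)) + 1*(2 + exp(2*I*pi/5) + 3*exp(4*I*pi/5))*conj(exp(-2*I*pi/5))]
      = (1/5)[(6) + (2*exp(-2*I*pi/5) + exp(-4*I*pi/5) + 3*exp(4*I*pi/5)) + (3*exp(-2*I*pi/5) + 2*exp(-4*I*pi/5) + exp(2*I*pi/5)) + (exp(-2*I*pi/5) + 2*exp(4*I*pi/5) + 3*exp(2*I*pi/5)) + (3*exp(-4*I*pi/5) + exp(4*I*pi/5) + 2*exp(2*I*pi/5))] = 0/5 = 0
  <chi_rho, chi_2> = (1/5)[1*(6)*conj(1) + 1*(2 + 3*exp(-4*I*pi/5) + exp(-2*I*pi/5))*conj(exp(4*I*pi/5)) + 1*(2 + exp(-4*I*pi/5) + 3*exp(2*I*pi/5))*conj(exp(-2*I*pi/5)) + 1*(2 + 3*exp(-2*I*pi/5) + exp(4*I*pi/5))*conj(exp(2*I*pi/5)) + 1*(2 + exp(2*I*pi/5) + 3*exp(4*I*pi/5))*conj(exp(-4*I*pi/5))]
      = (1/5)[(6) + (2*exp(-4*I*pi/5) + exp(4*I*pi/5) + 3*exp(2*I*pi/5)) + (exp(-2*I*pi/5) + 3*exp(4*I*pi/5) + 2*exp(2*I*pi/5)) + (2*exp(-2*I*pi/5) + 3*exp(-4*I*pi/5) + exp(2*I*pi/5)) + (3*exp(-2*I*pi/5) + exp(-4*I*pi/5) + 2*exp(4*I*pi/5))] = 0/5 = 0
  <chi_rho, chi_3> = (1/5)[1*(6)*conj(1) + 1*(2 + 3*exp(-4*I*pi/5) + exp(-2*I*pi/5))*conj(exp(-4*I*pi/5)) + 1*(2 + exp(-4*I*pi/5) + 3*exp(2*I*pi/5))*conj(exp(2*I*pi/5)) + 1*(2 + 3*exp(-2*I*pi/5) + exp(4*I*pi/5))*conj(exp(-2*I*pi/5)) + 1*(2 + exp(2*I*pi/5) + 3*exp(4*I*pi/5))*conj(exp(4*I*pi/5))]
      = (1/5)[(6) + (3 + exp(2*I*pi/5) + 2*exp(4*I*pi/5)) + (3 + 2*exp(-2*I*pi/5) + exp(4*I*pi/5)) + (3 + exp(-4*I*pi/5) + 2*exp(2*I*pi/5)) + (3 + 2*exp(-4*I*pi/5) + exp(-2*I*pi/5))] = 15/5 = 3
  <chi_rho, chi_4> = (1/5)[1*(6)*conj(1) + 1*(2 + 3*exp(-4*I*pi/5) + exp(-2*I*pi/5))*conj(exp(-2*I*pi/5)) + 1*(2 + exp(-4*I*pi/5) + 3*exp(2*I*pi/5))*conj(exp(-4*I*pi/5)) + 1*(2 + 3*exp(-2*I*pi/5) + exp(4*I*pi/5))*conj(exp(4*I*pi/5)) + 1*(2 + exp(2*I*pi/5) + 3*exp(4*I*pi/5))*conj(exp(2*I*pi/5))]
      = (1/5)[(6) + (1 + 3*exp(-2*I*pi/5) + 2*exp(2*I*pi/5)) + (1 + 3*exp(-4*I*pi/5) + 2*exp(4*I*pi/5)) + (1 + 2*exp(-4*I*pi/5) + 3*exp(4*I*pi/5)) + (1 + 2*exp(-2*I*pi/5) + 3*exp(2*I*pi/5))] = 5/5 = 1
(Exp terms are combined using exp(i*s)*conj(exp(i*t)) = exp(i*(s-t)), and sums of them are collapsed using the identity that for every m > 1 the m distinct m-th roots of unity sum to 0, e.g. 1 + exp(2*I*pi/3) + exp(-2*I*pi/3) = 0.)
Dimension check: dim(rho) = sum (mult * dim) = 2*1 + 0*1 + 0*1 + 3*1 + 1*1 = 6 = chi_rho(e) = 6.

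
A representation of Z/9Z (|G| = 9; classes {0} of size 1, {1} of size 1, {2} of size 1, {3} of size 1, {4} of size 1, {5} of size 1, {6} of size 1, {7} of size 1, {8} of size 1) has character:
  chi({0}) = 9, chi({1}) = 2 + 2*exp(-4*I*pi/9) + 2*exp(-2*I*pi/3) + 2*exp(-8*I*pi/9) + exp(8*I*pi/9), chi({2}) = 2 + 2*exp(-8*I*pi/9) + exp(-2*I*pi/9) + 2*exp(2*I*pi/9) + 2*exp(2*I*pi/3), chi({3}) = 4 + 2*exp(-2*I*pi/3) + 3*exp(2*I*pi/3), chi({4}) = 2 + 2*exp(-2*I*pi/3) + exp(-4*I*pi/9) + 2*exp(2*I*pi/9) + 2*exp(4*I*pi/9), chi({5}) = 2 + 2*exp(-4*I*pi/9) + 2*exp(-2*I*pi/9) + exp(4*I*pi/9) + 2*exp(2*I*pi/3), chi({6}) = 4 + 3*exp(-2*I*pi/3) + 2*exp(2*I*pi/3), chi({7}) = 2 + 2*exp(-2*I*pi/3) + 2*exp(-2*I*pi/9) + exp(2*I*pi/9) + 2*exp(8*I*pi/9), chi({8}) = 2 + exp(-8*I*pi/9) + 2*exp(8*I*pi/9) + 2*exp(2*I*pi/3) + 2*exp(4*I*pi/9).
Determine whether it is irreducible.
Not irreducible (reducible): <chi, chi> = 17 > 1.

Proof sketch: <chi, chi> = (1/|G|) sum_C |C| * |chi(C)|^2 = (1/9)[1*|9|^2 + 1*|2 + 2*exp(-4*I*pi/9) + 2*exp(-2*I*pi/3) + 2*exp(-8*I*pi/9) + exp(8*I*pi/9)|^2 + 1*|2 + 2*exp(-8*I*pi/9) + exp(-2*I*pi/9) + 2*exp(2*I*pi/9) + 2*exp(2*I*pi/3)|^2 + 1*|4 + 2*exp(-2*I*pi/3) + 3*exp(2*I*pi/3)|^2 + 1*|2 + 2*exp(-2*I*pi/3) + exp(-4*I*pi/9) + 2*exp(2*I*pi/9) + 2*exp(4*I*pi/9)|^2 + 1*|2 + 2*exp(-4*I*pi/9) + 2*exp(-2*I*pi/9) + exp(4*I*pi/9) + 2*exp(2*I*pi/3)|^2 + 1*|4 + 3*exp(-2*I*pi/3) + 2*exp(2*I*pi/3)|^2 + 1*|2 + 2*exp(-2*I*pi/3) + 2*exp(-2*I*pi/9) + exp(2*I*pi/9) + 2*exp(8*I*pi/9)|^2 + 1*|2 + exp(-8*I*pi/9) + 2*exp(8*I*pi/9) + 2*exp(2*I*pi/3) + 2*exp(4*I*pi/9)|^2]
  = (1/9)[(81) + (17 + 10*exp(-4*I*pi/9) + 10*exp(-2*I*pi/9) + 6*exp(-2*I*pi/3) + 6*exp(-8*I*pi/9) + 6*exp(8*I*pi/9) + 6*exp(2*I*pi/3) + 10*exp(2*I*pi/9) + 10*exp(4*I*pi/9)) + (17 + 10*exp(-4*I*pi/9) + 6*exp(-2*I*pi/3) + 6*exp(-2*I*pi/9) + 10*exp(-8*I*pi/9) + 10*exp(8*I*pi/9) + 6*exp(2*I*pi/9) + 6*exp(2*I*pi/3) + 10*exp(4*I*pi/9)) + (3) + (17 + 10*exp(-2*I*pi/9) + 6*exp(-4*I*pi/9) + 6*exp(-2*I*pi/3) + 10*exp(-8*I*pi/9) + 10*exp(8*I*pi/9) + 6*exp(2*I*pi/3) + 6*exp(4*I*pi/9) + 10*exp(2*I*pi/9)) + (17 + 10*exp(-2*I*pi/9) + 6*exp(-4*I*pi/9) + 6*exp(-2*I*pi/3) + 10*exp(-8*I*pi/9) + 10*exp(8*I*pi/9) + 6*exp(2*I*pi/3) + 6*exp(4*I*pi/9) + 10*exp(2*I*pi/9)) + (3) + (17 + 10*exp(-4*I*pi/9) + 6*exp(-2*I*pi/3) + 6*exp(-2*I*pi/9) + 10*exp(-8*I*pi/9) + 10*exp(8*I*pi/9) + 6*exp(2*I*pi/9) + 6*exp(2*I*pi/3) + 10*exp(4*I*pi/9)) + (17 + 10*exp(-4*I*pi/9) + 10*exp(-2*I*pi/9) + 6*exp(-2*I*pi/3) + 6*exp(-8*I*pi/9) + 6*exp(8*I*pi/9) + 6*exp(2*I*pi/3) + 10*exp(2*I*pi/9) + 10*exp(4*I*pi/9))] = 153/9 = 17.
(Exp terms are combined using exp(i*s)*conj(exp(i*t)) = exp(i*(s-t)), and sums of them are collapsed using the identity that for every m > 1 the m distinct m-th roots of unity sum to 0, e.g. 1 + exp(2*I*pi/3) + exp(-2*I*pi/3) = 0.)
A character is irreducible iff <chi, chi> = 1, so this representation is reducible.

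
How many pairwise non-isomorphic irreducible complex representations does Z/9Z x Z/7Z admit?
63

Working: The number of irreducible complex representations of a finite group equals its number of conjugacy classes. Z/9Z x Z/7Z is abelian of order 63, so every element is its own conjugacy class: 63 classes, so Z/9Z x Z/7Z (order 63) has exactly 63 irreducible complex representations.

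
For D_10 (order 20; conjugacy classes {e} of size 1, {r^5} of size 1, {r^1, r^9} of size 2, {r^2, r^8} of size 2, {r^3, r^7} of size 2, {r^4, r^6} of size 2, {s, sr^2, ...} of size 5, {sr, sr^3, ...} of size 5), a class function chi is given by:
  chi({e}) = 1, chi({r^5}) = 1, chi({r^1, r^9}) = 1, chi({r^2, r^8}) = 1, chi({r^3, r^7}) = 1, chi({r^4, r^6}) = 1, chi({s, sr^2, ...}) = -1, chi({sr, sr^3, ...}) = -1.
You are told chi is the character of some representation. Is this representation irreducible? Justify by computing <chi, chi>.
Irreducible: <chi, chi> = 1.

Solution. <chi, chi> = (1/|G|) sum_C |C| * |chi(C)|^2 = (1/20)[1*|1|^2 + 1*|1|^2 + 2*|1|^2 + 2*|1|^2 + 2*|1|^2 + 2*|1|^2 + 5*|-1|^2 + 5*|-1|^2]
  = (1/20)[(1) + (1) + (2) + (2) + (2) + (2) + (5) + (5)] = 20/20 = 1.
A character is irreducible iff <chi, chi> = 1, so this representation is irreducible.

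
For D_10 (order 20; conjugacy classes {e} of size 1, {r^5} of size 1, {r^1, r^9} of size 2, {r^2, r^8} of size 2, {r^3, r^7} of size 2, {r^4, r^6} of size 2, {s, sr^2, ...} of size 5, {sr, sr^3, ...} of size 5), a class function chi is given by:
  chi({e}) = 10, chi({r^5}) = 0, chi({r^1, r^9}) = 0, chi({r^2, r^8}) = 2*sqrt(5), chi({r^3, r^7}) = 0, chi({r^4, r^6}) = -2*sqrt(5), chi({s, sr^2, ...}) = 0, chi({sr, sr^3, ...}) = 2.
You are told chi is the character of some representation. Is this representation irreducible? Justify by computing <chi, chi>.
Not irreducible (reducible): <chi, chi> = 10 > 1.

Working: <chi, chi> = (1/|G|) sum_C |C| * |chi(C)|^2 = (1/20)[1*|10|^2 + 1*|0|^2 + 2*|0|^2 + 2*|2*sqrt(5)|^2 + 2*|0|^2 + 2*|-2*sqrt(5)|^2 + 5*|0|^2 + 5*|2|^2]
  = (1/20)[(100) + (0) + (0) + (40) + (0) + (40) + (0) + (20)] = 200/20 = 10.
A character is irreducible iff <chi, chi> = 1, so this representation is reducible.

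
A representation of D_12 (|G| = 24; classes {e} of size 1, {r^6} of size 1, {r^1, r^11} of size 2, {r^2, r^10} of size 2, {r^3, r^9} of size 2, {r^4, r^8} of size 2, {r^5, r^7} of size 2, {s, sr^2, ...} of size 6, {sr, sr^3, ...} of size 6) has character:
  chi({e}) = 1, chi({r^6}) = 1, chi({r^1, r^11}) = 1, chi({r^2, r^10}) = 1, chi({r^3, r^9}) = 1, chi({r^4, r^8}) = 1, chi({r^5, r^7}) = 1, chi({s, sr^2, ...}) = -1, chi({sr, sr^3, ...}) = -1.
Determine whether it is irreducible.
Irreducible: <chi, chi> = 1.

Justification: <chi, chi> = (1/|G|) sum_C |C| * |chi(C)|^2 = (1/24)[1*|1|^2 + 1*|1|^2 + 2*|1|^2 + 2*|1|^2 + 2*|1|^2 + 2*|1|^2 + 2*|1|^2 + 6*|-1|^2 + 6*|-1|^2]
  = (1/24)[(1) + (1) + (2) + (2) + (2) + (2) + (2) + (6) + (6)] = 24/24 = 1.
A character is irreducible iff <chi, chi> = 1, so this representation is irreducible.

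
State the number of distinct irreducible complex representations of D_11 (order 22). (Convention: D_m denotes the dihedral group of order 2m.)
7

Solution. The number of irreducible complex representations of a finite group equals its number of conjugacy classes. D_11 has 7 conjugacy classes ((n+3)/2 for n odd), so D_11 (order 22) has exactly 7 irreducible complex representations.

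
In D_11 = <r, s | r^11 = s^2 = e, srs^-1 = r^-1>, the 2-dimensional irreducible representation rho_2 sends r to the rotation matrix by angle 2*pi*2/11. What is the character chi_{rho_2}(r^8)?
chi_{rho_2}(r^8) = 2*cos(2*pi*2*8/11) = -2*cos(pi/11)

Argument: rho_2(r^8) is rotation by angle 2*pi*2*8/11, whose trace is 2*cos(2*pi*2*8/11) = -2*cos(pi/11).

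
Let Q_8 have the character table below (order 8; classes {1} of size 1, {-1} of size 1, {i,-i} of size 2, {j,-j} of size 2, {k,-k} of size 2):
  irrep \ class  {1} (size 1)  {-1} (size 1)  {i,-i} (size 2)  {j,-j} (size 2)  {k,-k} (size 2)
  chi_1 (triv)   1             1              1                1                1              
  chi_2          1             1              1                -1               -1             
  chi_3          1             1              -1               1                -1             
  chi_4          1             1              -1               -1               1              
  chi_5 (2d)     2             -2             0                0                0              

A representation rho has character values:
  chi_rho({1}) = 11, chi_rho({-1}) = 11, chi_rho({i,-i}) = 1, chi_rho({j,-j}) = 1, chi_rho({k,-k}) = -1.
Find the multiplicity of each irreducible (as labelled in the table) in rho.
Multiplicities: chi_1: 3, chi_2: 3, chi_3: 3, chi_4: 2, chi_5: 0.

Reasoning: Use <chi_rho, chi> = (1/|G|) sum_C |C| * chi_rho(C) * conj(chi(C)) with |G| = 8 for each irreducible chi in the table:
  <chi_rho, chi_1> = (1/8)[1*(11)*conj(1) + 1*(11)*conj(1) + 2*(1)*conj(1) + 2*(1)*conj(1) + 2*(-1)*conj(1)]
      = (1/8)[(11) + (11) + (2) + (2) + (-2)] = 24/8 = 3
  <chi_rho, chi_2> = (1/8)[1*(11)*conj(1) + 1*(11)*conj(1) + 2*(1)*conj(1) + 2*(1)*conj(-1) + 2*(-1)*conj(-1)]
      = (1/8)[(11) + (11) + (2) + (-2) + (2)] = 24/8 = 3
  <chi_rho, chi_3> = (1/8)[1*(11)*conj(1) + 1*(11)*conj(1) + 2*(1)*conj(-1) + 2*(1)*conj(1) + 2*(-1)*conj(-1)]
      = (1/8)[(11) + (11) + (-2) + (2) + (2)] = 24/8 = 3
  <chi_rho, chi_4> = (1/8)[1*(11)*conj(1) + 1*(11)*conj(1) + 2*(1)*conj(-1) + 2*(1)*conj(-1) + 2*(-1)*conj(1)]
      = (1/8)[(11) + (11) + (-2) + (-2) + (-2)] = 16/8 = 2
  <chi_rho, chi_5> = (1/8)[1*(11)*conj(2) + 1*(11)*conj(-2) + 2*(1)*conj(0) + 2*(1)*conj(0) + 2*(-1)*conj(0)]
      = (1/8)[(22) + (-22) + (0) + (0) + (0)] = 0/8 = 0
Dimension check: dim(rho) = sum (mult * dim) = 3*1 + 3*1 + 3*1 + 2*1 + 0*2 = 11 = chi_rho(e) = 11.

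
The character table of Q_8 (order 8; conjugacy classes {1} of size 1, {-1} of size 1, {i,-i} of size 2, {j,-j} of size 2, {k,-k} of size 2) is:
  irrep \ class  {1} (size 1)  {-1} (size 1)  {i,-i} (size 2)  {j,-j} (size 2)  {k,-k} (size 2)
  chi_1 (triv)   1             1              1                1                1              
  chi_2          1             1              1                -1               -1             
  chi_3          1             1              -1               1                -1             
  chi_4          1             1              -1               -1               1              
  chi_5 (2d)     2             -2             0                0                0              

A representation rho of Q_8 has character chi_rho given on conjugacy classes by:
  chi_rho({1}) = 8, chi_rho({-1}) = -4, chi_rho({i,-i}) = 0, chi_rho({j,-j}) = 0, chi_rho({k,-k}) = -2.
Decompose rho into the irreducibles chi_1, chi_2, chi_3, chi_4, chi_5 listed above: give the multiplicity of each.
Multiplicities: chi_1: 0, chi_2: 1, chi_3: 1, chi_4: 0, chi_5: 3.

Solution. Use <chi_rho, chi> = (1/|G|) sum_C |C| * chi_rho(C) * conj(chi(C)) with |G| = 8 for each irreducible chi in the table:
  <chi_rho, chi_1> = (1/8)[1*(8)*conj(1) + 1*(-4)*conj(1) + 2*(0)*conj(1) + 2*(0)*conj(1) + 2*(-2)*conj(1)]
      = (1/8)[(8) + (-4) + (0) + (0) + (-4)] = 0/8 = 0
  <chi_rho, chi_2> = (1/8)[1*(8)*conj(1) + 1*(-4)*conj(1) + 2*(0)*conj(1) + 2*(0)*conj(-1) + 2*(-2)*conj(-1)]
      = (1/8)[(8) + (-4) + (0) + (0) + (4)] = 8/8 = 1
  <chi_rho, chi_3> = (1/8)[1*(8)*conj(1) + 1*(-4)*conj(1) + 2*(0)*conj(-1) + 2*(0)*conj(1) + 2*(-2)*conj(-1)]
      = (1/8)[(8) + (-4) + (0) + (0) + (4)] = 8/8 = 1
  <chi_rho, chi_4> = (1/8)[1*(8)*conj(1) + 1*(-4)*conj(1) + 2*(0)*conj(-1) + 2*(0)*conj(-1) + 2*(-2)*conj(1)]
      = (1/8)[(8) + (-4) + (0) + (0) + (-4)] = 0/8 = 0
  <chi_rho, chi_5> = (1/8)[1*(8)*conj(2) + 1*(-4)*conj(-2) + 2*(0)*conj(0) + 2*(0)*conj(0) + 2*(-2)*conj(0)]
      = (1/8)[(16) + (8) + (0) + (0) + (0)] = 24/8 = 3
Dimension check: dim(rho) = sum (mult * dim) = 0*1 + 1*1 + 1*1 + 0*1 + 3*2 = 8 = chi_rho(e) = 8.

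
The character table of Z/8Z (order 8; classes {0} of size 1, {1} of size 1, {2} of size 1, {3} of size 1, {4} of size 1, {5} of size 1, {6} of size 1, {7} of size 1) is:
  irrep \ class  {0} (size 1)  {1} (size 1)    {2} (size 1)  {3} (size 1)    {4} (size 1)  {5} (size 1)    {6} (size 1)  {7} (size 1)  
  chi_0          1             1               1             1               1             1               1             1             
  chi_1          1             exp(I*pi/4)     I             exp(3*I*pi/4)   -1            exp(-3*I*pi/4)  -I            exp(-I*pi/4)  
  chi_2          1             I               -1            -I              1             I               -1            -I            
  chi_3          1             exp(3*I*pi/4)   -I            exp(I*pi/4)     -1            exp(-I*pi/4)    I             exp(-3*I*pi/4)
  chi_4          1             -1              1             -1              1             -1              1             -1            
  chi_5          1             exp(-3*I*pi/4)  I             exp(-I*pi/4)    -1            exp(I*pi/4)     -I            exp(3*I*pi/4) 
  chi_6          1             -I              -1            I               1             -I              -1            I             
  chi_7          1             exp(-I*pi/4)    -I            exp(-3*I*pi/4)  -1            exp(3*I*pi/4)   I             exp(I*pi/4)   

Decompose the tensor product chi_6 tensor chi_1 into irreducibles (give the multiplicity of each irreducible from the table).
chi_6 tensor chi_1 = chi_7 (all other irreducibles have multiplicity 0).

Why: The character of a tensor product is the pointwise product (chi_6 * chi_1)(C) = chi_6(C) * chi_1(C):
  {0}: (1)*(1), {1}: (-I)*(exp(I*pi/4)), {2}: (-1)*(I), {3}: (I)*(exp(3*I*pi/4)), {4}: (1)*(-1), {5}: (-I)*(exp(-3*I*pi/4)), {6}: (-1)*(-I), {7}: (I)*(exp(-I*pi/4))
so (chi_6 * chi_1) takes values
  {0} -> 1, {1} -> -exp(3*I*pi/4), {2} -> -I, {3} -> exp(-3*I*pi/4), {4} -> -1, {5} -> -exp(-I*pi/4), {6} -> I, {7} -> exp(I*pi/4).
Now take the inner product of this character with each irreducible chi from the table, <chi_6*chi_1, chi> = (1/8) sum_C |C| (chi_6*chi_1)(C) conj(chi(C)):
  <chi_6*chi_1, chi_0> = (1/8)[1*(1)*conj(1) + 1*(-exp(3*I*pi/4))*conj(1) + 1*(-I)*conj(1) + 1*(exp(-3*I*pi/4))*conj(1) + 1*(-1)*conj(1) + 1*(-exp(-I*pi/4))*conj(1) + 1*(I)*conj(1) + 1*(exp(I*pi/4))*conj(1)]
      = (1/8)[(1) + (-exp(3*I*pi/4)) + (-I) + (exp(-3*I*pi/4)) + (-1) + (-exp(-I*pi/4)) + (I) + (exp(I*pi/4))] = 0/8 = 0
  <chi_6*chi_1, chi_1> = (1/8)[1*(1)*conj(1) + 1*(-exp(3*I*pi/4))*conj(exp(I*pi/4)) + 1*(-I)*conj(I) + 1*(exp(-3*I*pi/4))*conj(exp(3*I*pi/4)) + 1*(-1)*conj(-1) + 1*(-exp(-I*pi/4))*conj(exp(-3*I*pi/4)) + 1*(I)*conj(-I) + 1*(exp(I*pi/4))*conj(exp(-I*pi/4))]
      = (1/8)[(1) + (-I) + (-1) + (I) + (1) + (-I) + (-1) + (I)] = 0/8 = 0
  <chi_6*chi_1, chi_2> = (1/8)[1*(1)*conj(1) + 1*(-exp(3*I*pi/4))*conj(I) + 1*(-I)*conj(-1) + 1*(exp(-3*I*pi/4))*conj(-I) + 1*(-1)*conj(1) + 1*(-exp(-I*pi/4))*conj(I) + 1*(I)*conj(-1) + 1*(exp(I*pi/4))*conj(-I)]
      = (1/8)[(1) + (exp(-3*I*pi/4)) + (I) + (exp(-I*pi/4)) + (-1) + (exp(I*pi/4)) + (-I) + (exp(3*I*pi/4))] = 0/8 = 0
  <chi_6*chi_1, chi_3> = (1/8)[1*(1)*conj(1) + 1*(-exp(3*I*pi/4))*conj(exp(3*I*pi/4)) + 1*(-I)*conj(-I) + 1*(exp(-3*I*pi/4))*conj(exp(I*pi/4)) + 1*(-1)*conj(-1) + 1*(-exp(-I*pi/4))*conj(exp(-I*pi/4)) + 1*(I)*conj(I) + 1*(exp(I*pi/4))*conj(exp(-3*I*pi/4))]
      = (1/8)[(1) + (-1) + (1) + (-1) + (1) + (-1) + (1) + (-1)] = 0/8 = 0
  <chi_6*chi_1, chi_4> = (1/8)[1*(1)*conj(1) + 1*(-exp(3*I*pi/4))*conj(-1) + 1*(-I)*conj(1) + 1*(exp(-3*I*pi/4))*conj(-1) + 1*(-1)*conj(1) + 1*(-exp(-I*pi/4))*conj(-1) + 1*(I)*conj(1) + 1*(exp(I*pi/4))*conj(-1)]
      = (1/8)[(1) + (exp(3*I*pi/4)) + (-I) + (-exp(-3*I*pi/4)) + (-1) + (exp(-I*pi/4)) + (I) + (-exp(I*pi/4))] = 0/8 = 0
  <chi_6*chi_1, chi_5> = (1/8)[1*(1)*conj(1) + 1*(-exp(3*I*pi/4))*conj(exp(-3*I*pi/4)) + 1*(-I)*conj(I) + 1*(exp(-3*I*pi/4))*conj(exp(-I*pi/4)) + 1*(-1)*conj(-1) + 1*(-exp(-I*pi/4))*conj(exp(I*pi/4)) + 1*(I)*conj(-I) + 1*(exp(I*pi/4))*conj(exp(3*I*pi/4))]
      = (1/8)[(1) + (I) + (-1) + (-I) + (1) + (I) + (-1) + (-I)] = 0/8 = 0
  <chi_6*chi_1, chi_6> = (1/8)[1*(1)*conj(1) + 1*(-exp(3*I*pi/4))*conj(-I) + 1*(-I)*conj(-1) + 1*(exp(-3*I*pi/4))*conj(I) + 1*(-1)*conj(1) + 1*(-exp(-I*pi/4))*conj(-I) + 1*(I)*conj(-1) + 1*(exp(I*pi/4))*conj(I)]
      = (1/8)[(1) + (-exp(-3*I*pi/4)) + (I) + (-exp(-I*pi/4)) + (-1) + (-exp(I*pi/4)) + (-I) + (-exp(3*I*pi/4))] = 0/8 = 0
  <chi_6*chi_1, chi_7> = (1/8)[1*(1)*conj(1) + 1*(-exp(3*I*pi/4))*conj(exp(-I*pi/4)) + 1*(-I)*conj(-I) + 1*(exp(-3*I*pi/4))*conj(exp(-3*I*pi/4)) + 1*(-1)*conj(-1) + 1*(-exp(-I*pi/4))*conj(exp(3*I*pi/4)) + 1*(I)*conj(I) + 1*(exp(I*pi/4))*conj(exp(I*pi/4))]
      = (1/8)[(1) + (1) + (1) + (1) + (1) + (1) + (1) + (1)] = 8/8 = 1
(Exp terms are combined using exp(i*s)*conj(exp(i*t)) = exp(i*(s-t)), and sums of them are collapsed using the identity that for every m > 1 the m distinct m-th roots of unity sum to 0, e.g. 1 + exp(2*I*pi/3) + exp(-2*I*pi/3) = 0.)
Hence the multiplicities are chi_7: 1. Dimension check: dim(chi_6)*dim(chi_1) = 1*1 = 1 and sum (mult * dim) = 1*1 = 1.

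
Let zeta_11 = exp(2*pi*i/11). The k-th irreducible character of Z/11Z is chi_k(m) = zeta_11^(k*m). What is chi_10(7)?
chi_10(7) = zeta_11^70 = exp(8*I*pi/11)

Working: chi_10(7) = zeta_11^(10*7) = zeta_11^70. Since zeta_11^11 = 1, this equals zeta_11^4 = exp(2*pi*i*4/11) = exp(8*I*pi/11).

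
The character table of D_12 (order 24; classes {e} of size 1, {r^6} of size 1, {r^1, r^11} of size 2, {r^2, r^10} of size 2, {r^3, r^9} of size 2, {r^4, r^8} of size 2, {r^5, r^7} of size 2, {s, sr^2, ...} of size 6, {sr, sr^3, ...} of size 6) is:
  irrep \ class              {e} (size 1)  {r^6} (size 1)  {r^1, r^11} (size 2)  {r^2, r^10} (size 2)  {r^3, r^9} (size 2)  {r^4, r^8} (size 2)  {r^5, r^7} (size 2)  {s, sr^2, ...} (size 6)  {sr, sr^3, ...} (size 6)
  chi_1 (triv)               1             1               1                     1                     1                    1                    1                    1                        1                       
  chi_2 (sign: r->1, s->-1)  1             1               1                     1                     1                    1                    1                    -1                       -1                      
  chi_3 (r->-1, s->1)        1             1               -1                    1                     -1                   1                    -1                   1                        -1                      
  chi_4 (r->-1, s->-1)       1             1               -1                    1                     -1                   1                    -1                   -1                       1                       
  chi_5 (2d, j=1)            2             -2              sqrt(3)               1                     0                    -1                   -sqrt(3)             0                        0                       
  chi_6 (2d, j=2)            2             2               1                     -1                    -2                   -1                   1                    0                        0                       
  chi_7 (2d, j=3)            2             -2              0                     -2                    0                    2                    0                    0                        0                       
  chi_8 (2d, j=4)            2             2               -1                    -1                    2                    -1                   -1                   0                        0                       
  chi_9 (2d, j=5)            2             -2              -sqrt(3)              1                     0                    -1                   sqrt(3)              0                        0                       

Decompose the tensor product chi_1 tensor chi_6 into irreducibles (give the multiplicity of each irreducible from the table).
chi_1 tensor chi_6 = chi_6 (all other irreducibles have multiplicity 0).

Working: The character of a tensor product is the pointwise product (chi_1 * chi_6)(C) = chi_1(C) * chi_6(C):
  {e}: (1)*(2), {r^6}: (1)*(2), {r^1, r^11}: (1)*(1), {r^2, r^10}: (1)*(-1), {r^3, r^9}: (1)*(-2), {r^4, r^8}: (1)*(-1), {r^5, r^7}: (1)*(1), {s, sr^2, ...}: (1)*(0), {sr, sr^3, ...}: (1)*(0)
so (chi_1 * chi_6) takes values
  {e} -> 2, {r^6} -> 2, {r^1, r^11} -> 1, {r^2, r^10} -> -1, {r^3, r^9} -> -2, {r^4, r^8} -> -1, {r^5, r^7} -> 1, {s, sr^2, ...} -> 0, {sr, sr^3, ...} -> 0.
Now take the inner product of this character with each irreducible chi from the table, <chi_1*chi_6, chi> = (1/24) sum_C |C| (chi_1*chi_6)(C) conj(chi(C)):
  <chi_1*chi_6, chi_1> = (1/24)[1*(2)*conj(1) + 1*(2)*conj(1) + 2*(1)*conj(1) + 2*(-1)*conj(1) + 2*(-2)*conj(1) + 2*(-1)*conj(1) + 2*(1)*conj(1) + 6*(0)*conj(1) + 6*(0)*conj(1)]
      = (1/24)[(2) + (2) + (2) + (-2) + (-4) + (-2) + (2) + (0) + (0)] = 0/24 = 0
  <chi_1*chi_6, chi_2> = (1/24)[1*(2)*conj(1) + 1*(2)*conj(1) + 2*(1)*conj(1) + 2*(-1)*conj(1) + 2*(-2)*conj(1) + 2*(-1)*conj(1) + 2*(1)*conj(1) + 6*(0)*conj(-1) + 6*(0)*conj(-1)]
      = (1/24)[(2) + (2) + (2) + (-2) + (-4) + (-2) + (2) + (0) + (0)] = 0/24 = 0
  <chi_1*chi_6, chi_3> = (1/24)[1*(2)*conj(1) + 1*(2)*conj(1) + 2*(1)*conj(-1) + 2*(-1)*conj(1) + 2*(-2)*conj(-1) + 2*(-1)*conj(1) + 2*(1)*conj(-1) + 6*(0)*conj(1) + 6*(0)*conj(-1)]
      = (1/24)[(2) + (2) + (-2) + (-2) + (4) + (-2) + (-2) + (0) + (0)] = 0/24 = 0
  <chi_1*chi_6, chi_4> = (1/24)[1*(2)*conj(1) + 1*(2)*conj(1) + 2*(1)*conj(-1) + 2*(-1)*conj(1) + 2*(-2)*conj(-1) + 2*(-1)*conj(1) + 2*(1)*conj(-1) + 6*(0)*conj(-1) + 6*(0)*conj(1)]
      = (1/24)[(2) + (2) + (-2) + (-2) + (4) + (-2) + (-2) + (0) + (0)] = 0/24 = 0
  <chi_1*chi_6, chi_5> = (1/24)[1*(2)*conj(2) + 1*(2)*conj(-2) + 2*(1)*conj(sqrt(3)) + 2*(-1)*conj(1) + 2*(-2)*conj(0) + 2*(-1)*conj(-1) + 2*(1)*conj(-sqrt(3)) + 6*(0)*conj(0) + 6*(0)*conj(0)]
      = (1/24)[(4) + (-4) + (2*sqrt(3)) + (-2) + (0) + (2) + (-2*sqrt(3)) + (0) + (0)] = 0/24 = 0
  <chi_1*chi_6, chi_6> = (1/24)[1*(2)*conj(2) + 1*(2)*conj(2) + 2*(1)*conj(1) + 2*(-1)*conj(-1) + 2*(-2)*conj(-2) + 2*(-1)*conj(-1) + 2*(1)*conj(1) + 6*(0)*conj(0) + 6*(0)*conj(0)]
      = (1/24)[(4) + (4) + (2) + (2) + (8) + (2) + (2) + (0) + (0)] = 24/24 = 1
  <chi_1*chi_6, chi_7> = (1/24)[1*(2)*conj(2) + 1*(2)*conj(-2) + 2*(1)*conj(0) + 2*(-1)*conj(-2) + 2*(-2)*conj(0) + 2*(-1)*conj(2) + 2*(1)*conj(0) + 6*(0)*conj(0) + 6*(0)*conj(0)]
      = (1/24)[(4) + (-4) + (0) + (4) + (0) + (-4) + (0) + (0) + (0)] = 0/24 = 0
  <chi_1*chi_6, chi_8> = (1/24)[1*(2)*conj(2) + 1*(2)*conj(2) + 2*(1)*conj(-1) + 2*(-1)*conj(-1) + 2*(-2)*conj(2) + 2*(-1)*conj(-1) + 2*(1)*conj(-1) + 6*(0)*conj(0) + 6*(0)*conj(0)]
      = (1/24)[(4) + (4) + (-2) + (2) + (-8) + (2) + (-2) + (0) + (0)] = 0/24 = 0
  <chi_1*chi_6, chi_9> = (1/24)[1*(2)*conj(2) + 1*(2)*conj(-2) + 2*(1)*conj(-sqrt(3)) + 2*(-1)*conj(1) + 2*(-2)*conj(0) + 2*(-1)*conj(-1) + 2*(1)*conj(sqrt(3)) + 6*(0)*conj(0) + 6*(0)*conj(0)]
      = (1/24)[(4) + (-4) + (-2*sqrt(3)) + (-2) + (0) + (2) + (2*sqrt(3)) + (0) + (0)] = 0/24 = 0
Hence the multiplicities are chi_6: 1. Dimension check: dim(chi_1)*dim(chi_6) = 1*2 = 2 and sum (mult * dim) = 1*2 = 2.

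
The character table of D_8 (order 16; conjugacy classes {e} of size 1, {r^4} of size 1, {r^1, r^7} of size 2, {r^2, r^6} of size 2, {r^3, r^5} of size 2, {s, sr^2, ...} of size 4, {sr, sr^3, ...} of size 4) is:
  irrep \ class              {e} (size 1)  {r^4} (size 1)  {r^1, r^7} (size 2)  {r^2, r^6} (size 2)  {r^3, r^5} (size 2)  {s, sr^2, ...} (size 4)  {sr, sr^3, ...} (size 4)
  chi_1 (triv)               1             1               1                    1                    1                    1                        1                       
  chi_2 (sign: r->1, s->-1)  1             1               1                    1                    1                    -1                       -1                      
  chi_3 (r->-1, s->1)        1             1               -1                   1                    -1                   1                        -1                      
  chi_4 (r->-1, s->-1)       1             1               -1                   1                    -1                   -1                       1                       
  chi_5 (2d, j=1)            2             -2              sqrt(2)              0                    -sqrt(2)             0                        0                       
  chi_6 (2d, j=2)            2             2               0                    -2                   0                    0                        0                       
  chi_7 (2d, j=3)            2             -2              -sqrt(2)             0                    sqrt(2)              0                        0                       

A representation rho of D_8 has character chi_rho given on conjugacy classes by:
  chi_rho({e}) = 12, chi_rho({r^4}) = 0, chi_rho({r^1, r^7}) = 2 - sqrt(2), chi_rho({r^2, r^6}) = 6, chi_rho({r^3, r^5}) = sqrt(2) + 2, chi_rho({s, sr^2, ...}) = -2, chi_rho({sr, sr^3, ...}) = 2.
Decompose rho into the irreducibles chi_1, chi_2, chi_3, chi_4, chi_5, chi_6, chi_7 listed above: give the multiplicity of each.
Multiplicities: chi_1: 2, chi_2: 2, chi_3: 0, chi_4: 2, chi_5: 1, chi_6: 0, chi_7: 2.

Why: Use <chi_rho, chi> = (1/|G|) sum_C |C| * chi_rho(C) * conj(chi(C)) with |G| = 16 for each irreducible chi in the table:
  <chi_rho, chi_1> = (1/16)[1*(12)*conj(1) + 1*(0)*conj(1) + 2*(2 - sqrt(2))*conj(1) + 2*(6)*conj(1) + 2*(sqrt(2) + 2)*conj(1) + 4*(-2)*conj(1) + 4*(2)*conj(1)]
      = (1/16)[(12) + (0) + (4 - 2*sqrt(2)) + (12) + (2*sqrt(2) + 4) + (-8) + (8)] = 32/16 = 2
  <chi_rho, chi_2> = (1/16)[1*(12)*conj(1) + 1*(0)*conj(1) + 2*(2 - sqrt(2))*conj(1) + 2*(6)*conj(1) + 2*(sqrt(2) + 2)*conj(1) + 4*(-2)*conj(-1) + 4*(2)*conj(-1)]
      = (1/16)[(12) + (0) + (4 - 2*sqrt(2)) + (12) + (2*sqrt(2) + 4) + (8) + (-8)] = 32/16 = 2
  <chi_rho, chi_3> = (1/16)[1*(12)*conj(1) + 1*(0)*conj(1) + 2*(2 - sqrt(2))*conj(-1) + 2*(6)*conj(1) + 2*(sqrt(2) + 2)*conj(-1) + 4*(-2)*conj(1) + 4*(2)*conj(-1)]
      = (1/16)[(12) + (0) + (-4 + 2*sqrt(2)) + (12) + (-4 - 2*sqrt(2)) + (-8) + (-8)] = 0/16 = 0
  <chi_rho, chi_4> = (1/16)[1*(12)*conj(1) + 1*(0)*conj(1) + 2*(2 - sqrt(2))*conj(-1) + 2*(6)*conj(1) + 2*(sqrt(2) + 2)*conj(-1) + 4*(-2)*conj(-1) + 4*(2)*conj(1)]
      = (1/16)[(12) + (0) + (-4 + 2*sqrt(2)) + (12) + (-4 - 2*sqrt(2)) + (8) + (8)] = 32/16 = 2
  <chi_rho, chi_5> = (1/16)[1*(12)*conj(2) + 1*(0)*conj(-2) + 2*(2 - sqrt(2))*conj(sqrt(2)) + 2*(6)*conj(0) + 2*(sqrt(2) + 2)*conj(-sqrt(2)) + 4*(-2)*conj(0) + 4*(2)*conj(0)]
      = (1/16)[(24) + (0) + (-4 + 4*sqrt(2)) + (0) + (-4*sqrt(2) - 4) + (0) + (0)] = 16/16 = 1
  <chi_rho, chi_6> = (1/16)[1*(12)*conj(2) + 1*(0)*conj(2) + 2*(2 - sqrt(2))*conj(0) + 2*(6)*conj(-2) + 2*(sqrt(2) + 2)*conj(0) + 4*(-2)*conj(0) + 4*(2)*conj(0)]
      = (1/16)[(24) + (0) + (0) + (-24) + (0) + (0) + (0)] = 0/16 = 0
  <chi_rho, chi_7> = (1/16)[1*(12)*conj(2) + 1*(0)*conj(-2) + 2*(2 - sqrt(2))*conj(-sqrt(2)) + 2*(6)*conj(0) + 2*(sqrt(2) + 2)*conj(sqrt(2)) + 4*(-2)*conj(0) + 4*(2)*conj(0)]
      = (1/16)[(24) + (0) + (4 - 4*sqrt(2)) + (0) + (4 + 4*sqrt(2)) + (0) + (0)] = 32/16 = 2
Dimension check: dim(rho) = sum (mult * dim) = 2*1 + 2*1 + 0*1 + 2*1 + 1*2 + 0*2 + 2*2 = 12 = chi_rho(e) = 12.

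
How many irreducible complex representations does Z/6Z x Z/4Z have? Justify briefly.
24

Reasoning: The number of irreducible complex representations of a finite group equals its number of conjugacy classes. Z/6Z x Z/4Z is abelian of order 24, so every element is its own conjugacy class: 24 classes, so Z/6Z x Z/4Z (order 24) has exactly 24 irreducible complex representations.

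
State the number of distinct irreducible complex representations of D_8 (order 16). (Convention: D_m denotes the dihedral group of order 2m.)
7

Details: The number of irreducible complex representations of a finite group equals its number of conjugacy classes. D_8 has 7 conjugacy classes (n/2 + 3 for n even), so D_8 (order 16) has exactly 7 irreducible complex representations.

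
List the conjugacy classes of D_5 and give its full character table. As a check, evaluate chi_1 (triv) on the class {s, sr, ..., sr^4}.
Conjugacy classes: {e} of size 1, {r^1, r^4} of size 2, {r^2, r^3} of size 2, {s, sr, ..., sr^4} of size 5.
Character table:
  irrep \ class              {e} (size 1)  {r^1, r^4} (size 2)  {r^2, r^3} (size 2)  {s, sr, ..., sr^4} (size 5)
  chi_1 (triv)               1             1                    1                    1                          
  chi_2 (sign: r->1, s->-1)  1             1                    1                    -1                         
  chi_3 (2d, j=1)            2             -1/2 + sqrt(5)/2     -sqrt(5)/2 - 1/2     0                          
  chi_4 (2d, j=2)            2             -sqrt(5)/2 - 1/2     -1/2 + sqrt(5)/2     0                          

Spot check: chi_1 (triv) on {s, sr, ..., sr^4} = 1.

Solution. D_5 has order 2*5 = 10 with 4 conjugacy classes, hence 4 irreducibles. Sum of squared dims 1 + 1 + 4 + 4 = 10 = |G|. Linear characters come from the abelianisation; the 2-dimensional irreps have character r^k -> 2*cos(2*pi*j*k/5), reflections -> 0.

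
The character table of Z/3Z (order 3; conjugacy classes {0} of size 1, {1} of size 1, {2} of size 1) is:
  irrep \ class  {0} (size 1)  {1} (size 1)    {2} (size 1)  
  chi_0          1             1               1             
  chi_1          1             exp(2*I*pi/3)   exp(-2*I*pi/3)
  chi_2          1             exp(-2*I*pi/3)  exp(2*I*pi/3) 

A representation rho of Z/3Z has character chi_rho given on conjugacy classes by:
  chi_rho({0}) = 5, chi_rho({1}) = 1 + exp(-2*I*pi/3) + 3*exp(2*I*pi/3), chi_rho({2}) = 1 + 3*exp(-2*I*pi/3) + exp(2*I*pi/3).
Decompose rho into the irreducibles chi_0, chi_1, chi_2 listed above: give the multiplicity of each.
Multiplicities: chi_0: 1, chi_1: 3, chi_2: 1.

Use <chi_rho, chi> = (1/|G|) sum_C |C| * chi_rho(C) * conj(chi(C)) with |G| = 3 for each irreducible chi in the table:
  <chi_rho, chi_0> = (1/3)[1*(5)*conj(1) + 1*(1 + exp(-2*I*pi/3) + 3*exp(2*I*pi/3))*conj(1) + 1*(1 + 3*exp(-2*I*pi/3) + exp(2*I*pi/3))*conj(1)]
      = (1/3)[(5) + (1 + exp(-2*I*pi/3) + 3*exp(2*I*pi/3)) + (1 + 3*exp(-2*I*pi/3) + exp(2*I*pi/3))] = 3/3 = 1
  <chi_rho, chi_1> = (1/3)[1*(5)*conj(1) + 1*(1 + exp(-2*I*pi/3) + 3*exp(2*I*pi/3))*conj(exp(2*I*pi/3)) + 1*(1 + 3*exp(-2*I*pi/3) + exp(2*I*pi/3))*conj(exp(-2*I*pi/3))]
      = (1/3)[(5) + (2) + (2)] = 9/3 = 3
  <chi_rho, chi_2> = (1/3)[1*(5)*conj(1) + 1*(1 + exp(-2*I*pi/3) + 3*exp(2*I*pi/3))*conj(exp(-2*I*pi/3)) + 1*(1 + 3*exp(-2*I*pi/3) + exp(2*I*pi/3))*conj(exp(2*I*pi/3))]
      = (1/3)[(5) + (1 + 3*exp(-2*I*pi/3) + exp(2*I*pi/3)) + (1 + exp(-2*I*pi/3) + 3*exp(2*I*pi/3))] = 3/3 = 1
(Exp terms are combined using exp(i*s)*conj(exp(i*t)) = exp(i*(s-t)), and sums of them are collapsed using the identity that for every m > 1 the m distinct m-th roots of unity sum to 0, e.g. 1 + exp(2*I*pi/3) + exp(-2*I*pi/3) = 0.)
Dimension check: dim(rho) = sum (mult * dim) = 1*1 + 3*1 + 1*1 = 5 = chi_rho(e) = 5.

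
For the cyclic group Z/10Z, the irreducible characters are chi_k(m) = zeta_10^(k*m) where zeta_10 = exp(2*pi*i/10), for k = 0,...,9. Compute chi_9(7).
chi_9(7) = zeta_10^63 = exp(3*I*pi/5)

Justification: chi_9(7) = zeta_10^(9*7) = zeta_10^63. Since zeta_10^10 = 1, this equals zeta_10^3 = exp(2*pi*i*3/10) = exp(3*I*pi/5).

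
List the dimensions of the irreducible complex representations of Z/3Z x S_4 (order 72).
Dimensions: 1, 1, 1, 1, 1, 1, 2, 2, 2, 3, 3, 3, 3, 3, 3

Details: There are 15 irreducibles (= number of conjugacy classes). Their dimensions d_i satisfy sum d_i^2 = |G| = 72: 1 + 1 + 1 + 1 + 1 + 1 + 4 + 4 + 4 + 9 + 9 + 9 + 9 + 9 + 9 = 72. (For the product with Z/3Z: each of the 3 1-dim characters of Z/3Z tensors with each irrep of S_4, giving 3 copies of each S_4-dimension.)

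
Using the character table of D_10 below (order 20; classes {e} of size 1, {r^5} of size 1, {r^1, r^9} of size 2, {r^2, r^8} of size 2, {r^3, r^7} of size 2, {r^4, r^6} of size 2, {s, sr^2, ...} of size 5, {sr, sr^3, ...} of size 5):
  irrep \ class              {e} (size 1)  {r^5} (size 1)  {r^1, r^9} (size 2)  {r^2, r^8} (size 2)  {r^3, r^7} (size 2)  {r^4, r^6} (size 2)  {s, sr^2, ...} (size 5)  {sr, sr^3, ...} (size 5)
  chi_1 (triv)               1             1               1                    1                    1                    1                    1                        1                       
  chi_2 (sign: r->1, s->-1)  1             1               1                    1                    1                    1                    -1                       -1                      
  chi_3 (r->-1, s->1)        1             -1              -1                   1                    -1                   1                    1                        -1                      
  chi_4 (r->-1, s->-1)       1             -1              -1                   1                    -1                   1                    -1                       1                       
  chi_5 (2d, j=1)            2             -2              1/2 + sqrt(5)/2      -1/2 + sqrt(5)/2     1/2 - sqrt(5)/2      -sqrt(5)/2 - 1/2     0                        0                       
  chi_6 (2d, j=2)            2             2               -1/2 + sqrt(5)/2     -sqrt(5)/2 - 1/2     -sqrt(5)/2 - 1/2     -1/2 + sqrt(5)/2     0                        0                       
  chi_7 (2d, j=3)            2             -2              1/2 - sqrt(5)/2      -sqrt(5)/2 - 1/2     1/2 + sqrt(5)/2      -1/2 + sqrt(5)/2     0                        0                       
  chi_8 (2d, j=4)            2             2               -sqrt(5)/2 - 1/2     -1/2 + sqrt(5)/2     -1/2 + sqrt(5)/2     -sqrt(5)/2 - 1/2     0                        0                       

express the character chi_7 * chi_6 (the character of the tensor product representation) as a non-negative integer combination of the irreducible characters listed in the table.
chi_7 tensor chi_6 = chi_3 + chi_4 + chi_5 (all other irreducibles have multiplicity 0).

Details: The character of a tensor product is the pointwise product (chi_7 * chi_6)(C) = chi_7(C) * chi_6(C):
  {e}: (2)*(2), {r^5}: (-2)*(2), {r^1, r^9}: (1/2 - sqrt(5)/2)*(-1/2 + sqrt(5)/2), {r^2, r^8}: (-sqrt(5)/2 - 1/2)*(-sqrt(5)/2 - 1/2), {r^3, r^7}: (1/2 + sqrt(5)/2)*(-sqrt(5)/2 - 1/2), {r^4, r^6}: (-1/2 + sqrt(5)/2)*(-1/2 + sqrt(5)/2), {s, sr^2, ...}: (0)*(0), {sr, sr^3, ...}: (0)*(0)
so (chi_7 * chi_6) takes values
  {e} -> 4, {r^5} -> -4, {r^1, r^9} -> -3/2 + sqrt(5)/2, {r^2, r^8} -> sqrt(5)/2 + 3/2, {r^3, r^7} -> -3/2 - sqrt(5)/2, {r^4, r^6} -> 3/2 - sqrt(5)/2, {s, sr^2, ...} -> 0, {sr, sr^3, ...} -> 0.
Now take the inner product of this character with each irreducible chi from the table, <chi_7*chi_6, chi> = (1/20) sum_C |C| (chi_7*chi_6)(C) conj(chi(C)):
  <chi_7*chi_6, chi_1> = (1/20)[1*(4)*conj(1) + 1*(-4)*conj(1) + 2*(-3/2 + sqrt(5)/2)*conj(1) + 2*(sqrt(5)/2 + 3/2)*conj(1) + 2*(-3/2 - sqrt(5)/2)*conj(1) + 2*(3/2 - sqrt(5)/2)*conj(1) + 5*(0)*conj(1) + 5*(0)*conj(1)]
      = (1/20)[(4) + (-4) + (-3 + sqrt(5)) + (sqrt(5) + 3) + (-3 - sqrt(5)) + (3 - sqrt(5)) + (0) + (0)] = 0/20 = 0
  <chi_7*chi_6, chi_2> = (1/20)[1*(4)*conj(1) + 1*(-4)*conj(1) + 2*(-3/2 + sqrt(5)/2)*conj(1) + 2*(sqrt(5)/2 + 3/2)*conj(1) + 2*(-3/2 - sqrt(5)/2)*conj(1) + 2*(3/2 - sqrt(5)/2)*conj(1) + 5*(0)*conj(-1) + 5*(0)*conj(-1)]
      = (1/20)[(4) + (-4) + (-3 + sqrt(5)) + (sqrt(5) + 3) + (-3 - sqrt(5)) + (3 - sqrt(5)) + (0) + (0)] = 0/20 = 0
  <chi_7*chi_6, chi_3> = (1/20)[1*(4)*conj(1) + 1*(-4)*conj(-1) + 2*(-3/2 + sqrt(5)/2)*conj(-1) + 2*(sqrt(5)/2 + 3/2)*conj(1) + 2*(-3/2 - sqrt(5)/2)*conj(-1) + 2*(3/2 - sqrt(5)/2)*conj(1) + 5*(0)*conj(1) + 5*(0)*conj(-1)]
      = (1/20)[(4) + (4) + (3 - sqrt(5)) + (sqrt(5) + 3) + (sqrt(5) + 3) + (3 - sqrt(5)) + (0) + (0)] = 20/20 = 1
  <chi_7*chi_6, chi_4> = (1/20)[1*(4)*conj(1) + 1*(-4)*conj(-1) + 2*(-3/2 + sqrt(5)/2)*conj(-1) + 2*(sqrt(5)/2 + 3/2)*conj(1) + 2*(-3/2 - sqrt(5)/2)*conj(-1) + 2*(3/2 - sqrt(5)/2)*conj(1) + 5*(0)*conj(-1) + 5*(0)*conj(1)]
      = (1/20)[(4) + (4) + (3 - sqrt(5)) + (sqrt(5) + 3) + (sqrt(5) + 3) + (3 - sqrt(5)) + (0) + (0)] = 20/20 = 1
  <chi_7*chi_6, chi_5> = (1/20)[1*(4)*conj(2) + 1*(-4)*conj(-2) + 2*(-3/2 + sqrt(5)/2)*conj(1/2 + sqrt(5)/2) + 2*(sqrt(5)/2 + 3/2)*conj(-1/2 + sqrt(5)/2) + 2*(-3/2 - sqrt(5)/2)*conj(1/2 - sqrt(5)/2) + 2*(3/2 - sqrt(5)/2)*conj(-sqrt(5)/2 - 1/2) + 5*(0)*conj(0) + 5*(0)*conj(0)]
      = (1/20)[(8) + (8) + (1 - sqrt(5)) + (1 + sqrt(5)) + (1 + sqrt(5)) + (1 - sqrt(5)) + (0) + (0)] = 20/20 = 1
  <chi_7*chi_6, chi_6> = (1/20)[1*(4)*conj(2) + 1*(-4)*conj(2) + 2*(-3/2 + sqrt(5)/2)*conj(-1/2 + sqrt(5)/2) + 2*(sqrt(5)/2 + 3/2)*conj(-sqrt(5)/2 - 1/2) + 2*(-3/2 - sqrt(5)/2)*conj(-sqrt(5)/2 - 1/2) + 2*(3/2 - sqrt(5)/2)*conj(-1/2 + sqrt(5)/2) + 5*(0)*conj(0) + 5*(0)*conj(0)]
      = (1/20)[(8) + (-8) + (4 - 2*sqrt(5)) + (-2*sqrt(5) - 4) + (4 + 2*sqrt(5)) + (-4 + 2*sqrt(5)) + (0) + (0)] = 0/20 = 0
  <chi_7*chi_6, chi_7> = (1/20)[1*(4)*conj(2) + 1*(-4)*conj(-2) + 2*(-3/2 + sqrt(5)/2)*conj(1/2 - sqrt(5)/2) + 2*(sqrt(5)/2 + 3/2)*conj(-sqrt(5)/2 - 1/2) + 2*(-3/2 - sqrt(5)/2)*conj(1/2 + sqrt(5)/2) + 2*(3/2 - sqrt(5)/2)*conj(-1/2 + sqrt(5)/2) + 5*(0)*conj(0) + 5*(0)*conj(0)]
      = (1/20)[(8) + (8) + (-4 + 2*sqrt(5)) + (-2*sqrt(5) - 4) + (-2*sqrt(5) - 4) + (-4 + 2*sqrt(5)) + (0) + (0)] = 0/20 = 0
  <chi_7*chi_6, chi_8> = (1/20)[1*(4)*conj(2) + 1*(-4)*conj(2) + 2*(-3/2 + sqrt(5)/2)*conj(-sqrt(5)/2 - 1/2) + 2*(sqrt(5)/2 + 3/2)*conj(-1/2 + sqrt(5)/2) + 2*(-3/2 - sqrt(5)/2)*conj(-1/2 + sqrt(5)/2) + 2*(3/2 - sqrt(5)/2)*conj(-sqrt(5)/2 - 1/2) + 5*(0)*conj(0) + 5*(0)*conj(0)]
      = (1/20)[(8) + (-8) + (-1 + sqrt(5)) + (1 + sqrt(5)) + (-sqrt(5) - 1) + (1 - sqrt(5)) + (0) + (0)] = 0/20 = 0
Hence the multiplicities are chi_3: 1, chi_4: 1, chi_5: 1. Dimension check: dim(chi_7)*dim(chi_6) = 2*2 = 4 and sum (mult * dim) = 1*1 + 1*1 + 1*2 = 4.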